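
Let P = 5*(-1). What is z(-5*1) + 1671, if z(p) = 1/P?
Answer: 8354/5 ≈ 1670.8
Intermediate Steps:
P = -5
z(p) = -⅕ (z(p) = 1/(-5) = -⅕)
z(-5*1) + 1671 = -⅕ + 1671 = 8354/5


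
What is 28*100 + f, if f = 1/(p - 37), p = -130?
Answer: 467599/167 ≈ 2800.0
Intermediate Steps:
f = -1/167 (f = 1/(-130 - 37) = 1/(-167) = -1/167 ≈ -0.0059880)
28*100 + f = 28*100 - 1/167 = 2800 - 1/167 = 467599/167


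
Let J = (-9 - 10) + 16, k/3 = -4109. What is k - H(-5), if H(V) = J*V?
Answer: -12342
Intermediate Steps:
k = -12327 (k = 3*(-4109) = -12327)
J = -3 (J = -19 + 16 = -3)
H(V) = -3*V
k - H(-5) = -12327 - (-3)*(-5) = -12327 - 1*15 = -12327 - 15 = -12342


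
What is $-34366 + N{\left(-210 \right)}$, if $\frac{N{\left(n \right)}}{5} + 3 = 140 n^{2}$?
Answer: $30835619$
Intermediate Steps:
$N{\left(n \right)} = -15 + 700 n^{2}$ ($N{\left(n \right)} = -15 + 5 \cdot 140 n^{2} = -15 + 700 n^{2}$)
$-34366 + N{\left(-210 \right)} = -34366 - \left(15 - 700 \left(-210\right)^{2}\right) = -34366 + \left(-15 + 700 \cdot 44100\right) = -34366 + \left(-15 + 30870000\right) = -34366 + 30869985 = 30835619$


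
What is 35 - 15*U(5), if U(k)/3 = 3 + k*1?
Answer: -325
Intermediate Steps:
U(k) = 9 + 3*k (U(k) = 3*(3 + k*1) = 3*(3 + k) = 9 + 3*k)
35 - 15*U(5) = 35 - 15*(9 + 3*5) = 35 - 15*(9 + 15) = 35 - 15*24 = 35 - 360 = -325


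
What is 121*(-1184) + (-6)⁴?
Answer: -141968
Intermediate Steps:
121*(-1184) + (-6)⁴ = -143264 + 1296 = -141968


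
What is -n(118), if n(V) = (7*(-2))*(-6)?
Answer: -84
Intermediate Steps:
n(V) = 84 (n(V) = -14*(-6) = 84)
-n(118) = -1*84 = -84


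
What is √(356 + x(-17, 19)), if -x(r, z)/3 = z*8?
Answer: 10*I ≈ 10.0*I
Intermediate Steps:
x(r, z) = -24*z (x(r, z) = -3*z*8 = -24*z)
√(356 + x(-17, 19)) = √(356 - 24*19) = √(356 - 456) = √(-100) = 10*I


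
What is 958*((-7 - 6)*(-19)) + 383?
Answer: 237009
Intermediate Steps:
958*((-7 - 6)*(-19)) + 383 = 958*(-13*(-19)) + 383 = 958*247 + 383 = 236626 + 383 = 237009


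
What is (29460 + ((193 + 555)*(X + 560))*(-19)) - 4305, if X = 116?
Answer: -9582157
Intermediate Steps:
(29460 + ((193 + 555)*(X + 560))*(-19)) - 4305 = (29460 + ((193 + 555)*(116 + 560))*(-19)) - 4305 = (29460 + (748*676)*(-19)) - 4305 = (29460 + 505648*(-19)) - 4305 = (29460 - 9607312) - 4305 = -9577852 - 4305 = -9582157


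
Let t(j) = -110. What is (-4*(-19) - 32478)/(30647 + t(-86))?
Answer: -32402/30537 ≈ -1.0611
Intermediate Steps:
(-4*(-19) - 32478)/(30647 + t(-86)) = (-4*(-19) - 32478)/(30647 - 110) = (76 - 32478)/30537 = -32402*1/30537 = -32402/30537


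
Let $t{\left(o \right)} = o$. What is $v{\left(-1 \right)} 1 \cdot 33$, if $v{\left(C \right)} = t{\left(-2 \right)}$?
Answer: $-66$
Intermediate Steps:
$v{\left(C \right)} = -2$
$v{\left(-1 \right)} 1 \cdot 33 = \left(-2\right) 1 \cdot 33 = \left(-2\right) 33 = -66$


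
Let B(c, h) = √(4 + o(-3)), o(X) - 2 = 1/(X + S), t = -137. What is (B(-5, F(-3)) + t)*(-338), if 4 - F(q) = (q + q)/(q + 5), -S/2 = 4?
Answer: 46306 - 338*√715/11 ≈ 45484.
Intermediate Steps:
S = -8 (S = -2*4 = -8)
o(X) = 2 + 1/(-8 + X) (o(X) = 2 + 1/(X - 8) = 2 + 1/(-8 + X))
F(q) = 4 - 2*q/(5 + q) (F(q) = 4 - (q + q)/(q + 5) = 4 - 2*q/(5 + q))
B(c, h) = √715/11 (B(c, h) = √(4 + (-15 + 2*(-3))/(-8 - 3)) = √(4 + (-15 - 6)/(-11)) = √(4 - 1/11*(-21)) = √(4 + 21/11) = √(65/11) = √715/11)
(B(-5, F(-3)) + t)*(-338) = (√715/11 - 137)*(-338) = (-137 + √715/11)*(-338) = 46306 - 338*√715/11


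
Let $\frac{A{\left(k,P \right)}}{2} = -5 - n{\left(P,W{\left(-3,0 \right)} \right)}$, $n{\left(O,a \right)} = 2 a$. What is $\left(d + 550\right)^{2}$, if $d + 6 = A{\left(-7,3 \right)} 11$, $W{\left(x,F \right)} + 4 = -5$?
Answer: $688900$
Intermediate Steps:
$W{\left(x,F \right)} = -9$ ($W{\left(x,F \right)} = -4 - 5 = -9$)
$A{\left(k,P \right)} = 26$ ($A{\left(k,P \right)} = 2 \left(-5 - 2 \left(-9\right)\right) = 2 \left(-5 - -18\right) = 2 \left(-5 + 18\right) = 2 \cdot 13 = 26$)
$d = 280$ ($d = -6 + 26 \cdot 11 = -6 + 286 = 280$)
$\left(d + 550\right)^{2} = \left(280 + 550\right)^{2} = 830^{2} = 688900$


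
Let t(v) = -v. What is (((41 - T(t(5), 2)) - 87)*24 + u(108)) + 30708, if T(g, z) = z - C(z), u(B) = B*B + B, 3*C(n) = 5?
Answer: 41368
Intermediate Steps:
C(n) = 5/3 (C(n) = (⅓)*5 = 5/3)
u(B) = B + B² (u(B) = B² + B = B + B²)
T(g, z) = -5/3 + z (T(g, z) = z - 1*5/3 = z - 5/3 = -5/3 + z)
(((41 - T(t(5), 2)) - 87)*24 + u(108)) + 30708 = (((41 - (-5/3 + 2)) - 87)*24 + 108*(1 + 108)) + 30708 = (((41 - 1*⅓) - 87)*24 + 108*109) + 30708 = (((41 - ⅓) - 87)*24 + 11772) + 30708 = ((122/3 - 87)*24 + 11772) + 30708 = (-139/3*24 + 11772) + 30708 = (-1112 + 11772) + 30708 = 10660 + 30708 = 41368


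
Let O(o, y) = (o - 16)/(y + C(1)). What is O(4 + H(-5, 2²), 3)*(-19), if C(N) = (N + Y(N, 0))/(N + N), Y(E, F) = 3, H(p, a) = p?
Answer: 323/5 ≈ 64.600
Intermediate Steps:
C(N) = (3 + N)/(2*N) (C(N) = (N + 3)/(N + N) = (3 + N)/((2*N)) = (3 + N)*(1/(2*N)) = (3 + N)/(2*N))
O(o, y) = (-16 + o)/(2 + y) (O(o, y) = (o - 16)/(y + (½)*(3 + 1)/1) = (-16 + o)/(y + (½)*1*4) = (-16 + o)/(y + 2) = (-16 + o)/(2 + y))
O(4 + H(-5, 2²), 3)*(-19) = ((-16 + (4 - 5))/(2 + 3))*(-19) = ((-16 - 1)/5)*(-19) = ((⅕)*(-17))*(-19) = -17/5*(-19) = 323/5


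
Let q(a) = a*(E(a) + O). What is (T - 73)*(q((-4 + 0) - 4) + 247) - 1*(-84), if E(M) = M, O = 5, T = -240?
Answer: -84739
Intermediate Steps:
q(a) = a*(5 + a) (q(a) = a*(a + 5) = a*(5 + a))
(T - 73)*(q((-4 + 0) - 4) + 247) - 1*(-84) = (-240 - 73)*(((-4 + 0) - 4)*(5 + ((-4 + 0) - 4)) + 247) - 1*(-84) = -313*((-4 - 4)*(5 + (-4 - 4)) + 247) + 84 = -313*(-8*(5 - 8) + 247) + 84 = -313*(-8*(-3) + 247) + 84 = -313*(24 + 247) + 84 = -313*271 + 84 = -84823 + 84 = -84739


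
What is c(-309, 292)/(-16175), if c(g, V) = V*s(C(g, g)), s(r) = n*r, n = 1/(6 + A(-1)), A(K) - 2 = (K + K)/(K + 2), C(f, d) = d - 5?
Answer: 45844/48525 ≈ 0.94475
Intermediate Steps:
C(f, d) = -5 + d
A(K) = 2 + 2*K/(2 + K) (A(K) = 2 + (K + K)/(K + 2) = 2 + (2*K)/(2 + K) = 2 + 2*K/(2 + K))
n = 1/6 (n = 1/(6 + 4*(1 - 1)/(2 - 1)) = 1/(6 + 4*0/1) = 1/(6 + 4*1*0) = 1/(6 + 0) = 1/6 ≈ 0.16667)
s(r) = r/6
c(g, V) = V*(-5/6 + g/6) (c(g, V) = V*((-5 + g)/6) = V*(-5/6 + g/6))
c(-309, 292)/(-16175) = ((1/6)*292*(-5 - 309))/(-16175) = ((1/6)*292*(-314))*(-1/16175) = -45844/3*(-1/16175) = 45844/48525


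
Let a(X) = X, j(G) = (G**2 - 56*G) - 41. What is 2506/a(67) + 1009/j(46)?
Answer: 1187903/33567 ≈ 35.389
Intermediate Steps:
j(G) = -41 + G**2 - 56*G
2506/a(67) + 1009/j(46) = 2506/67 + 1009/(-41 + 46**2 - 56*46) = 2506*(1/67) + 1009/(-41 + 2116 - 2576) = 2506/67 + 1009/(-501) = 2506/67 + 1009*(-1/501) = 2506/67 - 1009/501 = 1187903/33567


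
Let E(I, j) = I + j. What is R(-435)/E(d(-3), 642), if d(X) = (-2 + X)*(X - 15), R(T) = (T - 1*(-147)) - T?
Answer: 49/244 ≈ 0.20082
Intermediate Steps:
R(T) = 147 (R(T) = (T + 147) - T = (147 + T) - T = 147)
d(X) = (-15 + X)*(-2 + X) (d(X) = (-2 + X)*(-15 + X) = (-15 + X)*(-2 + X))
R(-435)/E(d(-3), 642) = 147/((30 + (-3)² - 17*(-3)) + 642) = 147/((30 + 9 + 51) + 642) = 147/(90 + 642) = 147/732 = 147*(1/732) = 49/244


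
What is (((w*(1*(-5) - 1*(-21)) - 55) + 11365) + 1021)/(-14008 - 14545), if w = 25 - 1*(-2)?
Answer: -12763/28553 ≈ -0.44699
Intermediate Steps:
w = 27 (w = 25 + 2 = 27)
(((w*(1*(-5) - 1*(-21)) - 55) + 11365) + 1021)/(-14008 - 14545) = (((27*(1*(-5) - 1*(-21)) - 55) + 11365) + 1021)/(-14008 - 14545) = (((27*(-5 + 21) - 55) + 11365) + 1021)/(-28553) = (((27*16 - 55) + 11365) + 1021)*(-1/28553) = (((432 - 55) + 11365) + 1021)*(-1/28553) = ((377 + 11365) + 1021)*(-1/28553) = (11742 + 1021)*(-1/28553) = 12763*(-1/28553) = -12763/28553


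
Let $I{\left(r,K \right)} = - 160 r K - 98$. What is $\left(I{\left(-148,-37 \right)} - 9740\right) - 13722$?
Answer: $-899720$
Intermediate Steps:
$I{\left(r,K \right)} = -98 - 160 K r$ ($I{\left(r,K \right)} = - 160 K r - 98 = -98 - 160 K r$)
$\left(I{\left(-148,-37 \right)} - 9740\right) - 13722 = \left(\left(-98 - \left(-5920\right) \left(-148\right)\right) - 9740\right) - 13722 = \left(\left(-98 - 876160\right) - 9740\right) - 13722 = \left(-876258 - 9740\right) - 13722 = -885998 - 13722 = -899720$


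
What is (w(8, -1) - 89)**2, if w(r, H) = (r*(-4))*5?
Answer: 62001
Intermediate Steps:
w(r, H) = -20*r (w(r, H) = -4*r*5 = -20*r)
(w(8, -1) - 89)**2 = (-20*8 - 89)**2 = (-160 - 89)**2 = (-249)**2 = 62001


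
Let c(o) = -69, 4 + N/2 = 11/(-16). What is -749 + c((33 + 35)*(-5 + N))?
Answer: -818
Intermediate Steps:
N = -75/8 (N = -8 + 2*(11/(-16)) = -8 + 2*(11*(-1/16)) = -8 + 2*(-11/16) = -8 - 11/8 = -75/8 ≈ -9.3750)
-749 + c((33 + 35)*(-5 + N)) = -749 - 69 = -818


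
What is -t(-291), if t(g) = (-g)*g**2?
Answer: -24642171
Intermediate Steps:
t(g) = -g**3
-t(-291) = -(-1)*(-291)**3 = -(-1)*(-24642171) = -1*24642171 = -24642171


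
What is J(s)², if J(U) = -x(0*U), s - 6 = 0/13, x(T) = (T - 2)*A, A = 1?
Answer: 4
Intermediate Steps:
x(T) = -2 + T (x(T) = (T - 2)*1 = (-2 + T)*1 = -2 + T)
s = 6 (s = 6 + 0/13 = 6 + 0*(1/13) = 6 + 0 = 6)
J(U) = 2 (J(U) = -(-2 + 0*U) = -(-2 + 0) = -1*(-2) = 2)
J(s)² = 2² = 4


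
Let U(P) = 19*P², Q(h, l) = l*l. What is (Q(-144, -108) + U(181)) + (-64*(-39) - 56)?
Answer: 636563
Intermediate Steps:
Q(h, l) = l²
(Q(-144, -108) + U(181)) + (-64*(-39) - 56) = ((-108)² + 19*181²) + (-64*(-39) - 56) = (11664 + 19*32761) + (2496 - 56) = (11664 + 622459) + 2440 = 634123 + 2440 = 636563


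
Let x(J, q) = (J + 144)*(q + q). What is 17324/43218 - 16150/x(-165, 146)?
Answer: 9573827/3154914 ≈ 3.0346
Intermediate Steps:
x(J, q) = 2*q*(144 + J) (x(J, q) = (144 + J)*(2*q) = 2*q*(144 + J))
17324/43218 - 16150/x(-165, 146) = 17324/43218 - 16150*1/(292*(144 - 165)) = 17324*(1/43218) - 16150/(2*146*(-21)) = 8662/21609 - 16150/(-6132) = 8662/21609 - 16150*(-1/6132) = 8662/21609 + 8075/3066 = 9573827/3154914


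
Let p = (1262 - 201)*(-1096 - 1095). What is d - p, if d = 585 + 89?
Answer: 2325325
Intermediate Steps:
d = 674
p = -2324651 (p = 1061*(-2191) = -2324651)
d - p = 674 - 1*(-2324651) = 674 + 2324651 = 2325325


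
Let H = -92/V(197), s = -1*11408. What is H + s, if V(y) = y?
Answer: -2247468/197 ≈ -11408.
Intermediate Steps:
s = -11408
H = -92/197 ≈ -0.46701
H + s = -92/197 - 11408 = -2247468/197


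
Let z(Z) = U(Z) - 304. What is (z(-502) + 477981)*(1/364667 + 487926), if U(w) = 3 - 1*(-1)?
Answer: 84994024254458883/364667 ≈ 2.3307e+11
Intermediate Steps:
U(w) = 4 (U(w) = 3 + 1 = 4)
z(Z) = -300 (z(Z) = 4 - 304 = -300)
(z(-502) + 477981)*(1/364667 + 487926) = (-300 + 477981)*(1/364667 + 487926) = 477681*(1/364667 + 487926) = 477681*(177930510643/364667) = 84994024254458883/364667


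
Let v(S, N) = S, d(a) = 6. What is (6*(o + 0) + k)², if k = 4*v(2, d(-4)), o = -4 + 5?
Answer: 196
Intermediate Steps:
o = 1
k = 8 (k = 4*2 = 8)
(6*(o + 0) + k)² = (6*(1 + 0) + 8)² = (6*1 + 8)² = (6 + 8)² = 14² = 196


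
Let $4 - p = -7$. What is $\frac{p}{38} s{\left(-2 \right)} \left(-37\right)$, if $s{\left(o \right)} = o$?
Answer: $\frac{407}{19} \approx 21.421$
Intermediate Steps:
$p = 11$ ($p = 4 - -7 = 4 + 7 = 11$)
$\frac{p}{38} s{\left(-2 \right)} \left(-37\right) = \frac{11}{38} \left(-2\right) \left(-37\right) = \left(- \frac{11}{19}\right) \left(-37\right) = \frac{407}{19}$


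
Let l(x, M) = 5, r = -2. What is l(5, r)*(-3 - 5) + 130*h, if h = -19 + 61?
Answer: 5420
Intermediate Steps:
h = 42
l(5, r)*(-3 - 5) + 130*h = 5*(-3 - 5) + 130*42 = 5*(-8) + 5460 = -40 + 5460 = 5420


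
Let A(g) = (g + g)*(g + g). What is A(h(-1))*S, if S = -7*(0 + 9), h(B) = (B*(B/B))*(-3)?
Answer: -2268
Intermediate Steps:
h(B) = -3*B (h(B) = (B*1)*(-3) = B*(-3) = -3*B)
S = -63 (S = -7*9 = -63)
A(g) = 4*g² (A(g) = (2*g)*(2*g) = 4*g²)
A(h(-1))*S = (4*(-3*(-1))²)*(-63) = (4*3²)*(-63) = (4*9)*(-63) = 36*(-63) = -2268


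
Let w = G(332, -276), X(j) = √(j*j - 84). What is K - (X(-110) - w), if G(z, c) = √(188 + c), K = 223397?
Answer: 223397 - 4*√751 + 2*I*√22 ≈ 2.2329e+5 + 9.3808*I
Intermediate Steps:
X(j) = √(-84 + j²) (X(j) = √(j² - 84) = √(-84 + j²))
w = 2*I*√22 (w = √(188 - 276) = √(-88) = 2*I*√22 ≈ 9.3808*I)
K - (X(-110) - w) = 223397 - (√(-84 + (-110)²) - 2*I*√22) = 223397 - (√(-84 + 12100) - 2*I*√22) = 223397 - (√12016 - 2*I*√22) = 223397 - (4*√751 - 2*I*√22) = 223397 + (-4*√751 + 2*I*√22) = 223397 - 4*√751 + 2*I*√22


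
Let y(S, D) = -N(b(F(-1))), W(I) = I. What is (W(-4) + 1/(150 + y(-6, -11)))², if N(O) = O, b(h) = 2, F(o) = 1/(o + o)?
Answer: 349281/21904 ≈ 15.946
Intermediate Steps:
F(o) = 1/(2*o)
y(S, D) = -2 (y(S, D) = -1*2 = -2)
(W(-4) + 1/(150 + y(-6, -11)))² = (-4 + 1/(150 - 2))² = (-4 + 1/148)² = (-591/148)² = 349281/21904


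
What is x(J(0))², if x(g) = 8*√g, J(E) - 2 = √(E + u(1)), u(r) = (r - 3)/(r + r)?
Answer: 128 + 64*I ≈ 128.0 + 64.0*I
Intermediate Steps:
u(r) = (-3 + r)/(2*r) (u(r) = (-3 + r)/((2*r)) = (-3 + r)*(1/(2*r)) = (-3 + r)/(2*r))
J(E) = 2 + √(-1 + E) (J(E) = 2 + √(E + (½)*(-3 + 1)/1) = 2 + √(E + (½)*1*(-2)) = 2 + √(E - 1) = 2 + √(-1 + E))
x(J(0))² = (8*√(2 + √(-1 + 0)))² = (8*√(2 + √(-1)))² = (8*√(2 + I))² = 128 + 64*I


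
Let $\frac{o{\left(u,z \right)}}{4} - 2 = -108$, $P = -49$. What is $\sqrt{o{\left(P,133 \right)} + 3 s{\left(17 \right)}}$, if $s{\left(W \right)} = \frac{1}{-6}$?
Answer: $\frac{i \sqrt{1698}}{2} \approx 20.603 i$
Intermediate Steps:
$o{\left(u,z \right)} = -424$ ($o{\left(u,z \right)} = 8 + 4 \left(-108\right) = 8 - 432 = -424$)
$s{\left(W \right)} = - \frac{1}{6}$
$\sqrt{o{\left(P,133 \right)} + 3 s{\left(17 \right)}} = \sqrt{-424 + 3 \left(- \frac{1}{6}\right)} = \sqrt{-424 - \frac{1}{2}} = \sqrt{- \frac{849}{2}} = \frac{i \sqrt{1698}}{2}$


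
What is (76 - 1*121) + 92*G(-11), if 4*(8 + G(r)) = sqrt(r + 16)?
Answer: -781 + 23*sqrt(5) ≈ -729.57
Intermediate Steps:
G(r) = -8 + sqrt(16 + r)/4 (G(r) = -8 + sqrt(r + 16)/4 = -8 + sqrt(16 + r)/4)
(76 - 1*121) + 92*G(-11) = (76 - 1*121) + 92*(-8 + sqrt(16 - 11)/4) = (76 - 121) + 92*(-8 + sqrt(5)/4) = -45 + (-736 + 23*sqrt(5)) = -781 + 23*sqrt(5)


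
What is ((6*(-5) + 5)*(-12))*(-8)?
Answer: -2400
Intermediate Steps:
((6*(-5) + 5)*(-12))*(-8) = ((-30 + 5)*(-12))*(-8) = -25*(-12)*(-8) = 300*(-8) = -2400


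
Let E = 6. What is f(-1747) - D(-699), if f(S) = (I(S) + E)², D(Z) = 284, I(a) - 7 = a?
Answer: 3006472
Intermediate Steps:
I(a) = 7 + a
f(S) = (13 + S)² (f(S) = ((7 + S) + 6)² = (13 + S)²)
f(-1747) - D(-699) = (13 - 1747)² - 1*284 = (-1734)² - 284 = 3006756 - 284 = 3006472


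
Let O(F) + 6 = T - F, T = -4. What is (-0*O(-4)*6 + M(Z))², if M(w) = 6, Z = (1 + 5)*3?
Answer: 36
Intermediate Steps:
O(F) = -10 - F (O(F) = -6 + (-4 - F) = -10 - F)
Z = 18 (Z = 6*3 = 18)
(-0*O(-4)*6 + M(Z))² = (-0*(-10 - 1*(-4))*6 + 6)² = (-0*(-10 + 4)*6 + 6)² = (-0*(-6)*6 + 6)² = (-4*0*6 + 6)² = (0*6 + 6)² = (0 + 6)² = 6² = 36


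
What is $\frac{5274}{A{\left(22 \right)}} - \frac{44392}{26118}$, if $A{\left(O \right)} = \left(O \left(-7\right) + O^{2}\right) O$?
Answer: $- \frac{15378299}{15801390} \approx -0.97322$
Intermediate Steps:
$A{\left(O \right)} = O \left(O^{2} - 7 O\right)$ ($A{\left(O \right)} = \left(- 7 O + O^{2}\right) O = \left(O^{2} - 7 O\right) O = O \left(O^{2} - 7 O\right)$)
$\frac{5274}{A{\left(22 \right)}} - \frac{44392}{26118} = \frac{5274}{22^{2} \left(-7 + 22\right)} - \frac{44392}{26118} = \frac{5274}{484 \cdot 15} - \frac{22196}{13059} = \frac{5274}{7260} - \frac{22196}{13059} = 5274 \cdot \frac{1}{7260} - \frac{22196}{13059} = \frac{879}{1210} - \frac{22196}{13059} = - \frac{15378299}{15801390}$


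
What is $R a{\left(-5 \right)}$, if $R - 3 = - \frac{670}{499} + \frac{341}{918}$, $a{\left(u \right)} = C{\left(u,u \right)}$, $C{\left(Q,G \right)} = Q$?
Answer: $- \frac{4646725}{458082} \approx -10.144$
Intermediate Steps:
$a{\left(u \right)} = u$
$R = \frac{929345}{458082}$ ($R = 3 + \left(- \frac{670}{499} + \frac{341}{918}\right) = 3 - \frac{444901}{458082} = \frac{929345}{458082} \approx 2.0288$)
$R a{\left(-5 \right)} = \frac{929345}{458082} \left(-5\right) = - \frac{4646725}{458082}$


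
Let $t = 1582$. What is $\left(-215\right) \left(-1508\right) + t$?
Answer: $325802$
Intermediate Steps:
$\left(-215\right) \left(-1508\right) + t = \left(-215\right) \left(-1508\right) + 1582 = 324220 + 1582 = 325802$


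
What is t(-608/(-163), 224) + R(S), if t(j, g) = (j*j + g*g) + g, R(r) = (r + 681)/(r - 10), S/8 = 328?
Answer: 3501402958641/69451366 ≈ 50415.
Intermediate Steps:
S = 2624 (S = 8*328 = 2624)
R(r) = (681 + r)/(-10 + r)
t(j, g) = g + g**2 + j**2 (t(j, g) = (j**2 + g**2) + g = (g**2 + j**2) + g = g + g**2 + j**2)
t(-608/(-163), 224) + R(S) = (224 + 224**2 + (-608/(-163))**2) + (681 + 2624)/(-10 + 2624) = (224 + 50176 + (-608*(-1/163))**2) + 3305/2614 = (224 + 50176 + (608/163)**2) + (1/2614)*3305 = (224 + 50176 + 369664/26569) + 3305/2614 = 1339447264/26569 + 3305/2614 = 3501402958641/69451366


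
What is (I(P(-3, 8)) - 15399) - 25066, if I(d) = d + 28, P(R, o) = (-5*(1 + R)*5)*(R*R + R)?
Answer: -40137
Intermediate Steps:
P(R, o) = (-25 - 25*R)*(R + R²) (P(R, o) = ((-5 - 5*R)*5)*(R² + R) = (-25 - 25*R)*(R + R²))
I(d) = 28 + d
(I(P(-3, 8)) - 15399) - 25066 = ((28 - 25*(-3)*(1 + (-3)² + 2*(-3))) - 15399) - 25066 = ((28 - 25*(-3)*(1 + 9 - 6)) - 15399) - 25066 = ((28 - 25*(-3)*4) - 15399) - 25066 = ((28 + 300) - 15399) - 25066 = (328 - 15399) - 25066 = -15071 - 25066 = -40137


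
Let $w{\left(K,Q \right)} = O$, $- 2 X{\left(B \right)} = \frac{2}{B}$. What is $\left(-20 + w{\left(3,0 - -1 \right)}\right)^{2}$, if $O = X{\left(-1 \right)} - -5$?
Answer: $196$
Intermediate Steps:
$X{\left(B \right)} = - \frac{1}{B}$ ($X{\left(B \right)} = - \frac{2 \frac{1}{B}}{2} = - \frac{1}{B}$)
$O = 6$ ($O = - \frac{1}{-1} - -5 = \left(-1\right) \left(-1\right) + 5 = 1 + 5 = 6$)
$w{\left(K,Q \right)} = 6$
$\left(-20 + w{\left(3,0 - -1 \right)}\right)^{2} = \left(-20 + 6\right)^{2} = \left(-14\right)^{2} = 196$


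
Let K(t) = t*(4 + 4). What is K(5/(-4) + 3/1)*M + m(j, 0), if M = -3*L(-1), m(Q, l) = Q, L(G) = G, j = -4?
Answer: 38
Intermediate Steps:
K(t) = 8*t (K(t) = t*8 = 8*t)
M = 3 (M = -3*(-1) = 3)
K(5/(-4) + 3/1)*M + m(j, 0) = (8*(5/(-4) + 3/1))*3 - 4 = (8*(5*(-¼) + 3*1))*3 - 4 = (8*(-5/4 + 3))*3 - 4 = (8*(7/4))*3 - 4 = 14*3 - 4 = 42 - 4 = 38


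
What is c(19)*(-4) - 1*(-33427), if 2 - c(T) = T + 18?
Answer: 33567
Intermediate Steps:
c(T) = -16 - T (c(T) = 2 - (T + 18) = 2 - (18 + T) = 2 + (-18 - T) = -16 - T)
c(19)*(-4) - 1*(-33427) = (-16 - 1*19)*(-4) - 1*(-33427) = (-16 - 19)*(-4) + 33427 = -35*(-4) + 33427 = 140 + 33427 = 33567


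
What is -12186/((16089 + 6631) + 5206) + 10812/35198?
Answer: -31746729/245734837 ≈ -0.12919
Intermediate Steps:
-12186/((16089 + 6631) + 5206) + 10812/35198 = -12186/(22720 + 5206) + 10812*(1/35198) = -12186/27926 + 5406/17599 = -12186*1/27926 + 5406/17599 = -6093/13963 + 5406/17599 = -31746729/245734837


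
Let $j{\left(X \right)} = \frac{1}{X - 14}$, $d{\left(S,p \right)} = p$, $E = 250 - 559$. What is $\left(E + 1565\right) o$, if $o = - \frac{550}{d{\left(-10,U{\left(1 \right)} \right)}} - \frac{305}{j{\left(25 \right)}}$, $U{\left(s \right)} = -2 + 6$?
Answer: $-4386580$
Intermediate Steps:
$E = -309$ ($E = 250 - 559 = -309$)
$U{\left(s \right)} = 4$
$j{\left(X \right)} = \frac{1}{-14 + X}$
$o = - \frac{6985}{2}$ ($o = - \frac{550}{4} - \frac{305}{\frac{1}{-14 + 25}} = \left(-550\right) \frac{1}{4} - \frac{305}{\frac{1}{11}} = - \frac{275}{2} - 305 \frac{1}{\frac{1}{11}} = - \frac{275}{2} - 3355 = - \frac{6985}{2} \approx -3492.5$)
$\left(E + 1565\right) o = \left(-309 + 1565\right) \left(- \frac{6985}{2}\right) = 1256 \left(- \frac{6985}{2}\right) = -4386580$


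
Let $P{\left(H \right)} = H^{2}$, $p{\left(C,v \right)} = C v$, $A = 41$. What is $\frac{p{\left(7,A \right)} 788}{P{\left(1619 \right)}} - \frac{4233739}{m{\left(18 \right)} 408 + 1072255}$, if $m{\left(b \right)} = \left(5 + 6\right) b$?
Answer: $- \frac{10836544862895}{3022300858279} \approx -3.5855$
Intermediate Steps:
$m{\left(b \right)} = 11 b$
$\frac{p{\left(7,A \right)} 788}{P{\left(1619 \right)}} - \frac{4233739}{m{\left(18 \right)} 408 + 1072255} = \frac{7 \cdot 41 \cdot 788}{1619^{2}} - \frac{4233739}{11 \cdot 18 \cdot 408 + 1072255} = \frac{287 \cdot 788}{2621161} - \frac{4233739}{198 \cdot 408 + 1072255} = 226156 \cdot \frac{1}{2621161} - \frac{4233739}{80784 + 1072255} = \frac{226156}{2621161} - \frac{4233739}{1153039} = - \frac{10836544862895}{3022300858279}$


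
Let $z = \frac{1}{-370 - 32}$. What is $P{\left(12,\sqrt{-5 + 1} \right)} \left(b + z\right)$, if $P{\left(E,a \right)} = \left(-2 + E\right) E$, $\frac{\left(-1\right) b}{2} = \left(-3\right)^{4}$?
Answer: $- \frac{1302500}{67} \approx -19440.0$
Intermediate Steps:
$b = -162$ ($b = - 2 \left(-3\right)^{4} = \left(-2\right) 81 = -162$)
$P{\left(E,a \right)} = E \left(-2 + E\right)$
$z = - \frac{1}{402}$ ($z = \frac{1}{-402} = - \frac{1}{402} \approx -0.0024876$)
$P{\left(12,\sqrt{-5 + 1} \right)} \left(b + z\right) = 12 \left(-2 + 12\right) \left(-162 - \frac{1}{402}\right) = 12 \cdot 10 \left(- \frac{65125}{402}\right) = 120 \left(- \frac{65125}{402}\right) = - \frac{1302500}{67}$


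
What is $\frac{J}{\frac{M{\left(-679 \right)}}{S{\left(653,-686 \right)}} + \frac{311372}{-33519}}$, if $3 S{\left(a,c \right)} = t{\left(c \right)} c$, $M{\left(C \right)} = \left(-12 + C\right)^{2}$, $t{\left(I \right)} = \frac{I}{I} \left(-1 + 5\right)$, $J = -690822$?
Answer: $\frac{63539138223792}{48868461685} \approx 1300.2$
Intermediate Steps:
$t{\left(I \right)} = 4$ ($t{\left(I \right)} = 1 \cdot 4 = 4$)
$S{\left(a,c \right)} = \frac{4 c}{3}$
$\frac{J}{\frac{M{\left(-679 \right)}}{S{\left(653,-686 \right)}} + \frac{311372}{-33519}} = - \frac{690822}{\frac{\left(-12 - 679\right)^{2}}{\frac{4}{3} \left(-686\right)} + \frac{311372}{-33519}} = - \frac{690822}{\frac{\left(-691\right)^{2}}{- \frac{2744}{3}} + 311372 \left(- \frac{1}{33519}\right)} = - \frac{690822}{477481 \left(- \frac{3}{2744}\right) - \frac{311372}{33519}} = - \frac{690822}{- \frac{1432443}{2744} - \frac{311372}{33519}} = - \frac{690822}{- \frac{48868461685}{91976136}} = \left(-690822\right) \left(- \frac{91976136}{48868461685}\right) = \frac{63539138223792}{48868461685}$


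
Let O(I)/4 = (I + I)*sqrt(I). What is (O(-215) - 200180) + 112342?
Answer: -87838 - 1720*I*sqrt(215) ≈ -87838.0 - 25220.0*I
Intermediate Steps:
O(I) = 8*I**(3/2) (O(I) = 4*((I + I)*sqrt(I)) = 4*((2*I)*sqrt(I)) = 4*(2*I**(3/2)) = 8*I**(3/2))
(O(-215) - 200180) + 112342 = (8*(-215)**(3/2) - 200180) + 112342 = (8*(-215*I*sqrt(215)) - 200180) + 112342 = (-1720*I*sqrt(215) - 200180) + 112342 = (-200180 - 1720*I*sqrt(215)) + 112342 = -87838 - 1720*I*sqrt(215)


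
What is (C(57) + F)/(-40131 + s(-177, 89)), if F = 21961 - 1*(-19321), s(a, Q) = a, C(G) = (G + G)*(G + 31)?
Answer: -25657/20154 ≈ -1.2730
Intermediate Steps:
C(G) = 2*G*(31 + G) (C(G) = (2*G)*(31 + G) = 2*G*(31 + G))
F = 41282 (F = 21961 + 19321 = 41282)
(C(57) + F)/(-40131 + s(-177, 89)) = (2*57*(31 + 57) + 41282)/(-40131 - 177) = (2*57*88 + 41282)/(-40308) = (10032 + 41282)*(-1/40308) = 51314*(-1/40308) = -25657/20154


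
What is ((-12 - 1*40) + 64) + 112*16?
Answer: 1804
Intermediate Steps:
((-12 - 1*40) + 64) + 112*16 = ((-12 - 40) + 64) + 1792 = (-52 + 64) + 1792 = 12 + 1792 = 1804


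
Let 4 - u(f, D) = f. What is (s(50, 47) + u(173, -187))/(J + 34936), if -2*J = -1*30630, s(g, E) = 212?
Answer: 43/50251 ≈ 0.00085570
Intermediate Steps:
J = 15315 (J = -(-1)*30630/2 = -1/2*(-30630) = 15315)
u(f, D) = 4 - f
(s(50, 47) + u(173, -187))/(J + 34936) = (212 + (4 - 1*173))/(15315 + 34936) = (212 + (4 - 173))/50251 = (212 - 169)*(1/50251) = 43*(1/50251) = 43/50251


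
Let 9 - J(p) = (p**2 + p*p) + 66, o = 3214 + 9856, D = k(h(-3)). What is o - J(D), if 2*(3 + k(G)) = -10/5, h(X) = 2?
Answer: 13159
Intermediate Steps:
k(G) = -4 (k(G) = -3 + (-10/5)/2 = -3 + (-10*1/5)/2 = -3 + (1/2)*(-2) = -3 - 1 = -4)
D = -4
o = 13070
J(p) = -57 - 2*p**2 (J(p) = 9 - ((p**2 + p*p) + 66) = 9 - ((p**2 + p**2) + 66) = 9 - (2*p**2 + 66) = 9 - (66 + 2*p**2) = 9 + (-66 - 2*p**2) = -57 - 2*p**2)
o - J(D) = 13070 - (-57 - 2*(-4)**2) = 13070 - (-57 - 2*16) = 13070 - (-57 - 32) = 13070 - 1*(-89) = 13070 + 89 = 13159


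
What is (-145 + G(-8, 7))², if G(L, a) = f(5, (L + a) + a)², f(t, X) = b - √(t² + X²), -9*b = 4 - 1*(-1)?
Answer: 46448941/6561 - 135580*√61/729 ≈ 5627.0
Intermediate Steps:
b = -5/9 (b = -(4 - 1*(-1))/9 = -(4 + 1)/9 = -⅑*5 = -5/9 ≈ -0.55556)
f(t, X) = -5/9 - √(X² + t²) (f(t, X) = -5/9 - √(t² + X²) = -5/9 - √(X² + t²))
G(L, a) = (-5/9 - √(25 + (L + 2*a)²))² (G(L, a) = (-5/9 - √(((L + a) + a)² + 5²))² = (-5/9 - √((L + 2*a)² + 25))² = (-5/9 - √(25 + (L + 2*a)²))²)
(-145 + G(-8, 7))² = (-145 + (5 + 9*√(25 + (-8 + 2*7)²))²/81)² = (-145 + (5 + 9*√(25 + (-8 + 14)²))²/81)² = (-145 + (5 + 9*√(25 + 6²))²/81)² = (-145 + (5 + 9*√(25 + 36))²/81)² = (-145 + (5 + 9*√61)²/81)²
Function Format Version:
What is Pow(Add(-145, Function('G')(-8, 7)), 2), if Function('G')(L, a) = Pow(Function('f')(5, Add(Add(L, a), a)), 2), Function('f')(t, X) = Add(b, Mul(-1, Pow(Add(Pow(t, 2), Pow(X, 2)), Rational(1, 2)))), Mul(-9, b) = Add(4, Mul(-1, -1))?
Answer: Add(Rational(46448941, 6561), Mul(Rational(-135580, 729), Pow(61, Rational(1, 2)))) ≈ 5627.0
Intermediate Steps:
b = Rational(-5, 9) (b = Mul(Rational(-1, 9), Add(4, Mul(-1, -1))) = Mul(Rational(-1, 9), Add(4, 1)) = Mul(Rational(-1, 9), 5) = Rational(-5, 9) ≈ -0.55556)
Function('f')(t, X) = Add(Rational(-5, 9), Mul(-1, Pow(Add(Pow(X, 2), Pow(t, 2)), Rational(1, 2)))) (Function('f')(t, X) = Add(Rational(-5, 9), Mul(-1, Pow(Add(Pow(t, 2), Pow(X, 2)), Rational(1, 2)))) = Add(Rational(-5, 9), Mul(-1, Pow(Add(Pow(X, 2), Pow(t, 2)), Rational(1, 2)))))
Function('G')(L, a) = Pow(Add(Rational(-5, 9), Mul(-1, Pow(Add(25, Pow(Add(L, Mul(2, a)), 2)), Rational(1, 2)))), 2) (Function('G')(L, a) = Pow(Add(Rational(-5, 9), Mul(-1, Pow(Add(Pow(Add(Add(L, a), a), 2), Pow(5, 2)), Rational(1, 2)))), 2) = Pow(Add(Rational(-5, 9), Mul(-1, Pow(Add(Pow(Add(L, Mul(2, a)), 2), 25), Rational(1, 2)))), 2) = Pow(Add(Rational(-5, 9), Mul(-1, Pow(Add(25, Pow(Add(L, Mul(2, a)), 2)), Rational(1, 2)))), 2))
Pow(Add(-145, Function('G')(-8, 7)), 2) = Pow(Add(-145, Mul(Rational(1, 81), Pow(Add(5, Mul(9, Pow(Add(25, Pow(Add(-8, Mul(2, 7)), 2)), Rational(1, 2)))), 2))), 2) = Pow(Add(-145, Mul(Rational(1, 81), Pow(Add(5, Mul(9, Pow(Add(25, Pow(Add(-8, 14), 2)), Rational(1, 2)))), 2))), 2) = Pow(Add(-145, Mul(Rational(1, 81), Pow(Add(5, Mul(9, Pow(Add(25, Pow(6, 2)), Rational(1, 2)))), 2))), 2) = Pow(Add(-145, Mul(Rational(1, 81), Pow(Add(5, Mul(9, Pow(Add(25, 36), Rational(1, 2)))), 2))), 2) = Pow(Add(-145, Mul(Rational(1, 81), Pow(Add(5, Mul(9, Pow(61, Rational(1, 2)))), 2))), 2)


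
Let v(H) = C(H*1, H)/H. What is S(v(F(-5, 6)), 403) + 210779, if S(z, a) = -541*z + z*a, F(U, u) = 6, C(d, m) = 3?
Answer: 210710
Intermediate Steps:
v(H) = 3/H
S(z, a) = -541*z + a*z
S(v(F(-5, 6)), 403) + 210779 = (3/6)*(-541 + 403) + 210779 = (3*(⅙))*(-138) + 210779 = (½)*(-138) + 210779 = -69 + 210779 = 210710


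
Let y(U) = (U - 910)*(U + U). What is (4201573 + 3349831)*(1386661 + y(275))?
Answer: 7833909575044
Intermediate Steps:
y(U) = 2*U*(-910 + U) (y(U) = (-910 + U)*(2*U) = 2*U*(-910 + U))
(4201573 + 3349831)*(1386661 + y(275)) = (4201573 + 3349831)*(1386661 + 2*275*(-910 + 275)) = 7551404*(1386661 + 2*275*(-635)) = 7551404*(1386661 - 349250) = 7551404*1037411 = 7833909575044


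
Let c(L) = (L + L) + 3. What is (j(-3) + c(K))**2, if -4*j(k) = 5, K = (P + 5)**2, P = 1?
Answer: 87025/16 ≈ 5439.1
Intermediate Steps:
K = 36 (K = (1 + 5)**2 = 6**2 = 36)
j(k) = -5/4 (j(k) = -1/4*5 = -5/4)
c(L) = 3 + 2*L (c(L) = 2*L + 3 = 3 + 2*L)
(j(-3) + c(K))**2 = (-5/4 + (3 + 2*36))**2 = (-5/4 + (3 + 72))**2 = (-5/4 + 75)**2 = (295/4)**2 = 87025/16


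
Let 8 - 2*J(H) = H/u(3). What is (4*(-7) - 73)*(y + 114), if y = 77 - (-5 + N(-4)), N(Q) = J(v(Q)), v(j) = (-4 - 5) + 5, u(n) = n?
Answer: -57974/3 ≈ -19325.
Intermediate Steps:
v(j) = -4 (v(j) = -9 + 5 = -4)
J(H) = 4 - H/6 (J(H) = 4 - H/(2*3) = 4 - H/6)
N(Q) = 14/3 (N(Q) = 4 - ⅙*(-4) = 4 + ⅔ = 14/3)
y = 232/3 (y = 77 - (-5 + 14/3) = 77 - 1*(-⅓) = 77 + ⅓ = 232/3 ≈ 77.333)
(4*(-7) - 73)*(y + 114) = (4*(-7) - 73)*(232/3 + 114) = (-28 - 73)*(574/3) = -101*574/3 = -57974/3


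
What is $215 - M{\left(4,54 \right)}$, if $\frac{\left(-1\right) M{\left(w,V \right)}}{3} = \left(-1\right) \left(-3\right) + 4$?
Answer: $236$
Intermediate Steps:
$M{\left(w,V \right)} = -21$ ($M{\left(w,V \right)} = - 3 \left(\left(-1\right) \left(-3\right) + 4\right) = - 3 \left(3 + 4\right) = \left(-3\right) 7 = -21$)
$215 - M{\left(4,54 \right)} = 215 - -21 = 215 + 21 = 236$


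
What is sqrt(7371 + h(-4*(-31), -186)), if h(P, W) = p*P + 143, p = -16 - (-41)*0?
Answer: sqrt(5530) ≈ 74.364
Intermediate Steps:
p = -16 (p = -16 - 1*0 = -16 + 0 = -16)
h(P, W) = 143 - 16*P (h(P, W) = -16*P + 143 = 143 - 16*P)
sqrt(7371 + h(-4*(-31), -186)) = sqrt(7371 + (143 - (-64)*(-31))) = sqrt(7371 + (143 - 16*124)) = sqrt(7371 + (143 - 1984)) = sqrt(7371 - 1841) = sqrt(5530)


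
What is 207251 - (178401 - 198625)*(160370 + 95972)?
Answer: 5184467859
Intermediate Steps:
207251 - (178401 - 198625)*(160370 + 95972) = 207251 - (-20224)*256342 = 207251 - 1*(-5184260608) = 207251 + 5184260608 = 5184467859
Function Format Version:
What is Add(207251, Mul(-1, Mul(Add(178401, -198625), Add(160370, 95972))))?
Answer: 5184467859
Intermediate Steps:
Add(207251, Mul(-1, Mul(Add(178401, -198625), Add(160370, 95972)))) = Add(207251, Mul(-1, Mul(-20224, 256342))) = Add(207251, Mul(-1, -5184260608)) = Add(207251, 5184260608) = 5184467859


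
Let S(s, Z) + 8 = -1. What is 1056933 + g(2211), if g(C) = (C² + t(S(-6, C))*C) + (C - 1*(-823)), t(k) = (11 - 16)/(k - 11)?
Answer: 23796163/4 ≈ 5.9490e+6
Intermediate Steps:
S(s, Z) = -9 (S(s, Z) = -8 - 1 = -9)
t(k) = -5/(-11 + k)
g(C) = 823 + C² + 5*C/4 (g(C) = (C² + (-5/(-11 - 9))*C) + (C - 1*(-823)) = (C² + (-5/(-20))*C) + (C + 823) = (C² + (-5*(-1/20))*C) + (823 + C) = (C² + C/4) + (823 + C) = 823 + C² + 5*C/4)
1056933 + g(2211) = 1056933 + (823 + 2211² + (5/4)*2211) = 1056933 + (823 + 4888521 + 11055/4) = 1056933 + 19568431/4 = 23796163/4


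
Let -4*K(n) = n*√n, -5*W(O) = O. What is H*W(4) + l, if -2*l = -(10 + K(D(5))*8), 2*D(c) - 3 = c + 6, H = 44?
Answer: -151/5 - 7*√7 ≈ -48.720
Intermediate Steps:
D(c) = 9/2 + c/2 (D(c) = 3/2 + (c + 6)/2 = 3/2 + (6 + c)/2 = 3/2 + (3 + c/2) = 9/2 + c/2)
W(O) = -O/5
K(n) = -n^(3/2)/4 (K(n) = -n*√n/4 = -n^(3/2)/4)
l = 5 - 7*√7 (l = -(-1)*(10 - (9/2 + (½)*5)^(3/2)/4*8)/2 = -(-1)*(10 - (9/2 + 5/2)^(3/2)/4*8)/2 = -(-1)*(10 - 7*√7/4*8)/2 = -(-1)*(10 - 14*√7)/2 = -(-10 + 14*√7)/2 = 5 - 7*√7 ≈ -13.520)
H*W(4) + l = 44*(-⅕*4) + (5 - 7*√7) = 44*(-⅘) + (5 - 7*√7) = -176/5 + (5 - 7*√7) = -151/5 - 7*√7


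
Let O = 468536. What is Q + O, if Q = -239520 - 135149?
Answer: 93867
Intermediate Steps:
Q = -374669
Q + O = -374669 + 468536 = 93867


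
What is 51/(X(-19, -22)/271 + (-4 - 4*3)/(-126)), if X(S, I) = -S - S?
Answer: 870723/4562 ≈ 190.86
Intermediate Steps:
X(S, I) = -2*S
51/(X(-19, -22)/271 + (-4 - 4*3)/(-126)) = 51/(-2*(-19)/271 + (-4 - 4*3)/(-126)) = 51/(38*(1/271) + (-4 - 12)*(-1/126)) = 51/(38/271 - 16*(-1/126)) = 51/(38/271 + 8/63) = 51/(4562/17073) = 51*(17073/4562) = 870723/4562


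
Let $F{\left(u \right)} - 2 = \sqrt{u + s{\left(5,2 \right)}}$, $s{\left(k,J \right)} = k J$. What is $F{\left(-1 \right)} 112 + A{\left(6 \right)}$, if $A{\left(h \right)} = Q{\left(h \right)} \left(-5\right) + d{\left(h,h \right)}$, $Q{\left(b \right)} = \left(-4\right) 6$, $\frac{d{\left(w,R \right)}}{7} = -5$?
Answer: $645$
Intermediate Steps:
$d{\left(w,R \right)} = -35$ ($d{\left(w,R \right)} = 7 \left(-5\right) = -35$)
$Q{\left(b \right)} = -24$
$s{\left(k,J \right)} = J k$
$F{\left(u \right)} = 2 + \sqrt{10 + u}$ ($F{\left(u \right)} = 2 + \sqrt{u + 2 \cdot 5} = 2 + \sqrt{u + 10} = 2 + \sqrt{10 + u}$)
$A{\left(h \right)} = 85$ ($A{\left(h \right)} = \left(-24\right) \left(-5\right) - 35 = 120 - 35 = 85$)
$F{\left(-1 \right)} 112 + A{\left(6 \right)} = \left(2 + \sqrt{10 - 1}\right) 112 + 85 = \left(2 + \sqrt{9}\right) 112 + 85 = \left(2 + 3\right) 112 + 85 = 5 \cdot 112 + 85 = 560 + 85 = 645$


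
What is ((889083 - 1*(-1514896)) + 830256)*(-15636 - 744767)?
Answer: -2459321996705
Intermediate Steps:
((889083 - 1*(-1514896)) + 830256)*(-15636 - 744767) = ((889083 + 1514896) + 830256)*(-760403) = (2403979 + 830256)*(-760403) = 3234235*(-760403) = -2459321996705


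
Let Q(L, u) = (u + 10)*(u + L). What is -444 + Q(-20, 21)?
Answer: -413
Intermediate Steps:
Q(L, u) = (10 + u)*(L + u)
-444 + Q(-20, 21) = -444 + (21² + 10*(-20) + 10*21 - 20*21) = -444 + (441 - 200 + 210 - 420) = -444 + 31 = -413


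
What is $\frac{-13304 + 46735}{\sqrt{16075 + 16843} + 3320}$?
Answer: $\frac{55495460}{5494741} - \frac{33431 \sqrt{32918}}{10989482} \approx 9.5478$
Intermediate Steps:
$\frac{-13304 + 46735}{\sqrt{16075 + 16843} + 3320} = \frac{33431}{\sqrt{32918} + 3320} = \frac{33431}{3320 + \sqrt{32918}}$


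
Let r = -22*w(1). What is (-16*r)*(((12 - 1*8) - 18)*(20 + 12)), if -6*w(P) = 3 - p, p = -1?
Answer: 315392/3 ≈ 1.0513e+5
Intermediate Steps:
w(P) = -2/3 (w(P) = -(3 - 1*(-1))/6 = -(3 + 1)/6 = -1/6*4 = -2/3)
r = 44/3 (r = -22*(-2/3) = 44/3 ≈ 14.667)
(-16*r)*(((12 - 1*8) - 18)*(20 + 12)) = (-16*44/3)*(((12 - 1*8) - 18)*(20 + 12)) = -704*((12 - 8) - 18)*32/3 = -704*(4 - 18)*32/3 = -(-9856)*32/3 = -704/3*(-448) = 315392/3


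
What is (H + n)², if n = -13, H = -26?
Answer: 1521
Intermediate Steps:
(H + n)² = (-26 - 13)² = (-39)² = 1521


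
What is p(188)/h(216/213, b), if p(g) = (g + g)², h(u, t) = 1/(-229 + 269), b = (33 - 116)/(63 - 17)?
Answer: 5655040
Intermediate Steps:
b = -83/46 ≈ -1.8043
h(u, t) = 1/40
p(g) = 4*g² (p(g) = (2*g)² = 4*g²)
p(188)/h(216/213, b) = (4*188²)/(1/40) = (4*35344)*40 = 141376*40 = 5655040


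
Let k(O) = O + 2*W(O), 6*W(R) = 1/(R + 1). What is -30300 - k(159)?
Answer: -14620321/480 ≈ -30459.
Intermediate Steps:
W(R) = 1/(6*(1 + R)) (W(R) = 1/(6*(R + 1)) = 1/(6*(1 + R)))
k(O) = O + 1/(3*(1 + O)) (k(O) = O + 2*(1/(6*(1 + O))) = O + 1/(3*(1 + O)))
-30300 - k(159) = -30300 - (1/3 + 159*(1 + 159))/(1 + 159) = -30300 - (1/3 + 159*160)/160 = -30300 - (1/3 + 25440)/160 = -30300 - 76321/(160*3) = -30300 - 1*76321/480 = -30300 - 76321/480 = -14620321/480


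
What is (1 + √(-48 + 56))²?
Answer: 9 + 4*√2 ≈ 14.657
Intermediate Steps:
(1 + √(-48 + 56))² = (1 + √8)² = (1 + 2*√2)²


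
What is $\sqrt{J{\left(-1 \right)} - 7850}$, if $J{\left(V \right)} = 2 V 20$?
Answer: $i \sqrt{7890} \approx 88.826 i$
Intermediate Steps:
$J{\left(V \right)} = 40 V$
$\sqrt{J{\left(-1 \right)} - 7850} = \sqrt{40 \left(-1\right) - 7850} = \sqrt{-40 - 7850} = \sqrt{-7890} = i \sqrt{7890}$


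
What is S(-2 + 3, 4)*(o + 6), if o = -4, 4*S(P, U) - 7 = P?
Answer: 4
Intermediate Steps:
S(P, U) = 7/4 + P/4
S(-2 + 3, 4)*(o + 6) = (7/4 + (-2 + 3)/4)*(-4 + 6) = (7/4 + (¼)*1)*2 = (7/4 + ¼)*2 = 2*2 = 4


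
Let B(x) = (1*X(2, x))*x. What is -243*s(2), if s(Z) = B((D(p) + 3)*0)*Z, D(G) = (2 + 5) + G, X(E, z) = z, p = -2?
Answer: 0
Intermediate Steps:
D(G) = 7 + G
B(x) = x² (B(x) = (1*x)*x = x*x = x²)
s(Z) = 0 (s(Z) = (((7 - 2) + 3)*0)²*Z = ((5 + 3)*0)²*Z = (8*0)²*Z = 0²*Z = 0*Z = 0)
-243*s(2) = -243*0 = 0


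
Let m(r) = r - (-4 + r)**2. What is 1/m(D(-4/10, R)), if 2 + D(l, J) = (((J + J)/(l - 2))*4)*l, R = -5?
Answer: -9/1522 ≈ -0.0059133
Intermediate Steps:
D(l, J) = -2 + 8*J*l/(-2 + l) (D(l, J) = -2 + (((J + J)/(l - 2))*4)*l = -2 + (((2*J)/(-2 + l))*4)*l = -2 + ((2*J/(-2 + l))*4)*l = -2 + (8*J/(-2 + l))*l = -2 + 8*J*l/(-2 + l))
1/m(D(-4/10, R)) = 1/(2*(2 - (-4)/10 + 4*(-5)*(-4/10))/(-2 - 4/10) - (-4 + 2*(2 - (-4)/10 + 4*(-5)*(-4/10))/(-2 - 4/10))**2) = 1/(2*(2 - (-4)/10 + 4*(-5)*(-4*1/10))/(-2 - 4*1/10) - (-4 + 2*(2 - (-4)/10 + 4*(-5)*(-4*1/10))/(-2 - 4*1/10))**2) = 1/(2*(2 - 1*(-2/5) + 4*(-5)*(-2/5))/(-2 - 2/5) - (-4 + 2*(2 - 1*(-2/5) + 4*(-5)*(-2/5))/(-2 - 2/5))**2) = 1/(2*(2 + 2/5 + 8)/(-12/5) - (-4 + 2*(2 + 2/5 + 8)/(-12/5))**2) = 1/(2*(-5/12)*(52/5) - (-4 + 2*(-5/12)*(52/5))**2) = 1/(-26/3 - (-4 - 26/3)**2) = 1/(-26/3 - (-38/3)**2) = 1/(-26/3 - 1*1444/9) = 1/(-26/3 - 1444/9) = 1/(-1522/9) = -9/1522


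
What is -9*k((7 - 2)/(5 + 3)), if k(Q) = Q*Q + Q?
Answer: -585/64 ≈ -9.1406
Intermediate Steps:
k(Q) = Q + Q² (k(Q) = Q² + Q = Q + Q²)
-9*k((7 - 2)/(5 + 3)) = -9*(7 - 2)/(5 + 3)*(1 + (7 - 2)/(5 + 3)) = -9*5/8*(1 + 5/8) = -9*5*(⅛)*(1 + 5*(⅛)) = -45*(1 + 5/8)/8 = -45*13/(8*8) = -9*65/64 = -585/64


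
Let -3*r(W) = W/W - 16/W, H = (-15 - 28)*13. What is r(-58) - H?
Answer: 48596/87 ≈ 558.57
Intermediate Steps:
H = -559 (H = -43*13 = -559)
r(W) = -1/3 + 16/(3*W) (r(W) = -(W/W - 16/W)/3 = -(1 - 16/W)/3 = -1/3 + 16/(3*W))
r(-58) - H = (1/3)*(16 - 1*(-58))/(-58) - 1*(-559) = (1/3)*(-1/58)*(16 + 58) + 559 = (1/3)*(-1/58)*74 + 559 = -37/87 + 559 = 48596/87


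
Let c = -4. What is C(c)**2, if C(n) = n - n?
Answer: 0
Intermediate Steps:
C(n) = 0
C(c)**2 = 0**2 = 0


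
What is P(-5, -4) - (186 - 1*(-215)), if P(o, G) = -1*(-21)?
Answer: -380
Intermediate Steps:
P(o, G) = 21
P(-5, -4) - (186 - 1*(-215)) = 21 - (186 - 1*(-215)) = 21 - (186 + 215) = 21 - 1*401 = 21 - 401 = -380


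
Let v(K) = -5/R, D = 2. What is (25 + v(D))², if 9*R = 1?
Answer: 400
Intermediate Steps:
R = ⅑ (R = (⅑)*1 = ⅑ ≈ 0.11111)
v(K) = -45 (v(K) = -5/⅑ = -5*9 = -45)
(25 + v(D))² = (25 - 45)² = (-20)² = 400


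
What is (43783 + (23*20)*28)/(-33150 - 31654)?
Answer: -56663/64804 ≈ -0.87438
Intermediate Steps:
(43783 + (23*20)*28)/(-33150 - 31654) = (43783 + 460*28)/(-64804) = (43783 + 12880)*(-1/64804) = 56663*(-1/64804) = -56663/64804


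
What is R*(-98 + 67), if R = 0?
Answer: 0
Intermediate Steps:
R*(-98 + 67) = 0*(-98 + 67) = 0*(-31) = 0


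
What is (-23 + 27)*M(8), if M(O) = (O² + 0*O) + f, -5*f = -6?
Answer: 1304/5 ≈ 260.80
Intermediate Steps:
f = 6/5 (f = -⅕*(-6) = 6/5 ≈ 1.2000)
M(O) = 6/5 + O² (M(O) = (O² + 0*O) + 6/5 = (O² + 0) + 6/5 = O² + 6/5 = 6/5 + O²)
(-23 + 27)*M(8) = (-23 + 27)*(6/5 + 8²) = 4*(6/5 + 64) = 4*(326/5) = 1304/5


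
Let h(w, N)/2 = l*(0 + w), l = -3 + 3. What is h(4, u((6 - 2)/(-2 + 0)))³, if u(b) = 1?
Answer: 0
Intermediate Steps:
l = 0
h(w, N) = 0 (h(w, N) = 2*(0*(0 + w)) = 2*(0*w) = 2*0 = 0)
h(4, u((6 - 2)/(-2 + 0)))³ = 0³ = 0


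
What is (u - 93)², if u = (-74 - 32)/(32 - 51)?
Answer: 2758921/361 ≈ 7642.4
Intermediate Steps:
u = 106/19 (u = -106/(-19) = -106*(-1/19) = 106/19 ≈ 5.5789)
(u - 93)² = (106/19 - 93)² = (-1661/19)² = 2758921/361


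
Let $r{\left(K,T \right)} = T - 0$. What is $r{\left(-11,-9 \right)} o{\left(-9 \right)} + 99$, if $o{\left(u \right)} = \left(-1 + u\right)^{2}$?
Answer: $-801$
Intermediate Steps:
$r{\left(K,T \right)} = T$ ($r{\left(K,T \right)} = T + 0 = T$)
$r{\left(-11,-9 \right)} o{\left(-9 \right)} + 99 = - 9 \left(-1 - 9\right)^{2} + 99 = - 9 \left(-10\right)^{2} + 99 = \left(-9\right) 100 + 99 = -900 + 99 = -801$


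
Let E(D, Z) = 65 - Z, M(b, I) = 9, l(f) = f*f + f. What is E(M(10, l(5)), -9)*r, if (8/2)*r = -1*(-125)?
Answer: 4625/2 ≈ 2312.5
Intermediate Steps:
l(f) = f + f**2 (l(f) = f**2 + f = f + f**2)
r = 125/4 (r = (-1*(-125))/4 = (1/4)*125 = 125/4 ≈ 31.250)
E(M(10, l(5)), -9)*r = (65 - 1*(-9))*(125/4) = (65 + 9)*(125/4) = 74*(125/4) = 4625/2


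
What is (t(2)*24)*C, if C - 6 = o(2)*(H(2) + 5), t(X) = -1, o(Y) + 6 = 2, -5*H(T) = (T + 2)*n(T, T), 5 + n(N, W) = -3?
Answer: 4752/5 ≈ 950.40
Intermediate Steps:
n(N, W) = -8 (n(N, W) = -5 - 3 = -8)
H(T) = 16/5 + 8*T/5 (H(T) = -(T + 2)*(-8)/5 = -(2 + T)*(-8)/5 = -(-16 - 8*T)/5 = 16/5 + 8*T/5)
o(Y) = -4 (o(Y) = -6 + 2 = -4)
C = -198/5 (C = 6 - 4*((16/5 + (8/5)*2) + 5) = 6 - 4*((16/5 + 16/5) + 5) = 6 - 4*(32/5 + 5) = 6 - 4*57/5 = 6 - 228/5 = -198/5 ≈ -39.600)
(t(2)*24)*C = -1*24*(-198/5) = -24*(-198/5) = 4752/5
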